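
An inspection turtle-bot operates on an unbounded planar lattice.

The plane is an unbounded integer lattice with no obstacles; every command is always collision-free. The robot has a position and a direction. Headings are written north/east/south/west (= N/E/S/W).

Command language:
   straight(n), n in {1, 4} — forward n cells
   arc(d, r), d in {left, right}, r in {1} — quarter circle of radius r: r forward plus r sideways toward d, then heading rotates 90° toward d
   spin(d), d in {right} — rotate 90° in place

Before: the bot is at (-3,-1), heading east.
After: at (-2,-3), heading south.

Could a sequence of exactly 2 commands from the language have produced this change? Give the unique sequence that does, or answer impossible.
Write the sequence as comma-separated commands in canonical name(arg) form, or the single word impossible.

arc(right, 1), straight(1)

key: position moved to (-2,-3) AND the heading swung to S — translation plus rotation needed
initial: at (-3,-1), heading east
[1] after arc(right, 1): at (-2,-2), heading south
[2] after straight(1): at (-2,-3), heading south
uniquely the one of 25 2-step routes that fits.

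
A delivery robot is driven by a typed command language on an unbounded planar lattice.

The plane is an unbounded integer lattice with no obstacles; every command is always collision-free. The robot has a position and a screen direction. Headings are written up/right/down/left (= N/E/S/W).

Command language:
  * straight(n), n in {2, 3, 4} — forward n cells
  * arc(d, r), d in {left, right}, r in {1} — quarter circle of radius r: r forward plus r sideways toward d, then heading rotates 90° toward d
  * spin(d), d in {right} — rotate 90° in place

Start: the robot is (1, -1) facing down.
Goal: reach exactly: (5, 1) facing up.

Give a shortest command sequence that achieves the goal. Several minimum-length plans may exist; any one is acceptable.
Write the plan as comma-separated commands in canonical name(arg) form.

begin: (1, -1) facing down
t=1 arc(left, 1) ⇒ (2, -2) facing right
t=2 straight(2) ⇒ (4, -2) facing right
t=3 arc(left, 1) ⇒ (5, -1) facing up
t=4 straight(2) ⇒ (5, 1) facing up
nothing shorter than 4 reaches the goal.

arc(left, 1), straight(2), arc(left, 1), straight(2)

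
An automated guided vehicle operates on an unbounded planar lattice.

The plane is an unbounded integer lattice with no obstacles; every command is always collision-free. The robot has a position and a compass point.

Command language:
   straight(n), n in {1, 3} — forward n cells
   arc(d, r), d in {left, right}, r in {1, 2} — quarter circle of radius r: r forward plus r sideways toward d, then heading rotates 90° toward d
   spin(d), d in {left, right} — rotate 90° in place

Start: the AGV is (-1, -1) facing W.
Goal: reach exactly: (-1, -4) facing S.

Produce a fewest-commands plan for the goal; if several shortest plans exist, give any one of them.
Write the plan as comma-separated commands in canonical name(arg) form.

spin(left), straight(3)

begin: (-1, -1) facing W
[1] after spin(left): (-1, -1) facing S
[2] after straight(3): (-1, -4) facing S
nothing shorter than 2 reaches the goal.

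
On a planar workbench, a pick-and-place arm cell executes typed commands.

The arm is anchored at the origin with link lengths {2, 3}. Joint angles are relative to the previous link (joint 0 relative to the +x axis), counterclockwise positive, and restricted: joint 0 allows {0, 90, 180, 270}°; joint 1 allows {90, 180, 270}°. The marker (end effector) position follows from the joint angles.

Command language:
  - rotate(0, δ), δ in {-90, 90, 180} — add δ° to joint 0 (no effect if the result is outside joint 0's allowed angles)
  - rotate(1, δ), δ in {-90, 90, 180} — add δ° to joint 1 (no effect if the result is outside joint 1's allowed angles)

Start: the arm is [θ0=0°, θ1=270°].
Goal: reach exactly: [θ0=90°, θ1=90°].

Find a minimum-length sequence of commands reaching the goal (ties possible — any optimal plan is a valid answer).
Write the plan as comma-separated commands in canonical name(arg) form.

rotate(1, 180), rotate(0, 90)

t0: [θ0=0°, θ1=270°]
step 1 (rotate(1, 180)): [θ0=0°, θ1=90°]
step 2 (rotate(0, 90)): [θ0=90°, θ1=90°]
shorter routes all fall short; 2 is best.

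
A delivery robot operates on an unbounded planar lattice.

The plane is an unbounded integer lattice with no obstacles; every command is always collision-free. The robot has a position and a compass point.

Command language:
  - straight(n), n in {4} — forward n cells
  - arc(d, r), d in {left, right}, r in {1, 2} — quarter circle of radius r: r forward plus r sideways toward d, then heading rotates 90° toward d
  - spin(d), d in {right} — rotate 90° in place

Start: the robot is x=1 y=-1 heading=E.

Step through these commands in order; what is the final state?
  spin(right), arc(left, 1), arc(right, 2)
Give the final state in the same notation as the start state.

x=4 y=-4 heading=S

begin: x=1 y=-1 heading=E
1. spin(right) → x=1 y=-1 heading=S
2. arc(left, 1) → x=2 y=-2 heading=E
3. arc(right, 2) → x=4 y=-4 heading=S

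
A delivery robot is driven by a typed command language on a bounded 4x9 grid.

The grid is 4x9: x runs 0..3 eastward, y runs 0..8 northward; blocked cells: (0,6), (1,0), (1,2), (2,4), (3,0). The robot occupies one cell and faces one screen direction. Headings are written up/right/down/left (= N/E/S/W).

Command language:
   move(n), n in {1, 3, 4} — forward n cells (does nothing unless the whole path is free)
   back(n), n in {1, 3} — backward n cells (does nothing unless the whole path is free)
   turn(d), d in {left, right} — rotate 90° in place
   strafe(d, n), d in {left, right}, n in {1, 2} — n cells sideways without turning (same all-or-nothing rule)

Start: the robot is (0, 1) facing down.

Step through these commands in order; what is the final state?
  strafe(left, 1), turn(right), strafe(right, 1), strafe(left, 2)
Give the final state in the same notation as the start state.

start: (0, 1) facing down
[1] after strafe(left, 1): (1, 1) facing down
[2] after turn(right): (1, 1) facing left
[3] after strafe(right, 1): (1, 1) facing left
[4] after strafe(left, 2): (1, 1) facing left

(1, 1) facing left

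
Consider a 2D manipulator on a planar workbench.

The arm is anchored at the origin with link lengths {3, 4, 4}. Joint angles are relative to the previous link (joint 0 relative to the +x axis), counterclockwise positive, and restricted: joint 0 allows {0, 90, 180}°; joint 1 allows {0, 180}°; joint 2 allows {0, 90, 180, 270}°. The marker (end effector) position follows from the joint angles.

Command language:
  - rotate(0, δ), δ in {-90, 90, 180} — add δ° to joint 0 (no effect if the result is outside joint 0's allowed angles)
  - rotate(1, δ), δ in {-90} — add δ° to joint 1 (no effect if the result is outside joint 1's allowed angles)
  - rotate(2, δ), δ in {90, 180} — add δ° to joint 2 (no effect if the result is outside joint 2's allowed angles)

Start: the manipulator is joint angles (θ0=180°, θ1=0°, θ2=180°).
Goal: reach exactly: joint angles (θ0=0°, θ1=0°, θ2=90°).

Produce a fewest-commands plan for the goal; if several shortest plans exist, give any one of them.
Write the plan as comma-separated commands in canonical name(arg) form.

from: joint angles (θ0=180°, θ1=0°, θ2=180°)
[1] after rotate(0, 180): joint angles (θ0=0°, θ1=0°, θ2=180°)
[2] after rotate(2, 90): joint angles (θ0=0°, θ1=0°, θ2=270°)
[3] after rotate(2, 180): joint angles (θ0=0°, θ1=0°, θ2=90°)
nothing shorter than 3 reaches the goal.

rotate(0, 180), rotate(2, 90), rotate(2, 180)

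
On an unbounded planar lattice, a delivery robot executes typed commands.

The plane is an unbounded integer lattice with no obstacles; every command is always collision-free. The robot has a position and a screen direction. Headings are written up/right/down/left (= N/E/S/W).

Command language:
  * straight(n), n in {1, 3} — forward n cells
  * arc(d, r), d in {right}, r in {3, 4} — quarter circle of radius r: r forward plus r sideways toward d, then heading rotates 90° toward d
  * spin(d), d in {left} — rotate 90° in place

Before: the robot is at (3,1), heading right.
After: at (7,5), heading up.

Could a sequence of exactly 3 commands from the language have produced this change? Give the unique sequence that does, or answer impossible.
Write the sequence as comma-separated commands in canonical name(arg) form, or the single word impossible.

spin(left), arc(right, 4), spin(left)

key: cell and facing (now N) both changed — the 3 commands mix motion and turning
start: at (3,1), heading right
step 1 (spin(left)): at (3,1), heading up
step 2 (arc(right, 4)): at (7,5), heading right
step 3 (spin(left)): at (7,5), heading up
uniquely the one of 125 3-step routes that fits.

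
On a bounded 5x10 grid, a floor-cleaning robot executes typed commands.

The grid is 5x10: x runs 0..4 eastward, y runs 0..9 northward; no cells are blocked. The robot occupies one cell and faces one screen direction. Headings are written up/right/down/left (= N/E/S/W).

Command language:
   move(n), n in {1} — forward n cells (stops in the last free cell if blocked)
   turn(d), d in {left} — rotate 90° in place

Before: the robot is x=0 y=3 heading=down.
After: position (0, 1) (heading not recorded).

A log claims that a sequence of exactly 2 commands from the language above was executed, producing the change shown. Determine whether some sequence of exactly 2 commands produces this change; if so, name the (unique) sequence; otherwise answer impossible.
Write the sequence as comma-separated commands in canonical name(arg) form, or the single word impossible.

move(1), move(1)

from: x=0 y=3 heading=down
[1] after move(1): x=0 y=2 heading=down
[2] after move(1): x=0 y=1 heading=down
all 4 alternatives checked — unique.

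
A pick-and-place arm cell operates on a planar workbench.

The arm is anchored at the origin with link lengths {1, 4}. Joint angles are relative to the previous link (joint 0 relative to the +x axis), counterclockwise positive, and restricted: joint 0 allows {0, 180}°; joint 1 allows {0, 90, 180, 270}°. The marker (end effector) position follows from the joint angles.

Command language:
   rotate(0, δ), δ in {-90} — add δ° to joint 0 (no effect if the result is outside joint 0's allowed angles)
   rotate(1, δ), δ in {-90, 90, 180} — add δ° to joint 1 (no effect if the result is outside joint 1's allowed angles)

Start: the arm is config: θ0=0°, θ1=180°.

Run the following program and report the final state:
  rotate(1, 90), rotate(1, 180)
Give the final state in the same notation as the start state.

config: θ0=0°, θ1=90°

start: config: θ0=0°, θ1=180°
t=1 rotate(1, 90) ⇒ config: θ0=0°, θ1=270°
t=2 rotate(1, 180) ⇒ config: θ0=0°, θ1=90°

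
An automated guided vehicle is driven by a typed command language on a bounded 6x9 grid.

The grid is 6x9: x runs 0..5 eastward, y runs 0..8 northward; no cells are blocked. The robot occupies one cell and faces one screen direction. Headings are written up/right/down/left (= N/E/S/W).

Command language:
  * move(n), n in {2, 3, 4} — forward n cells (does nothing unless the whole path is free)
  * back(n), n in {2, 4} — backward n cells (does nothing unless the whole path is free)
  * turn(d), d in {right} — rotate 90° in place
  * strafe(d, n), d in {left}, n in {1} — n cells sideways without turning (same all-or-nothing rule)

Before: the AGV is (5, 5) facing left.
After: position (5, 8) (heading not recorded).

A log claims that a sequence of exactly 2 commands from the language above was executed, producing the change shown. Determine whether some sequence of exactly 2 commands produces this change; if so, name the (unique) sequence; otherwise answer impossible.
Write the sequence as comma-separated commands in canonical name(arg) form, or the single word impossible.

key: order matters: swapping turn(right) and move(3) lands elsewhere
begin: (5, 5) facing left
1. turn(right) → (5, 5) facing up
2. move(3) → (5, 8) facing up
all 49 alternatives checked — unique.

turn(right), move(3)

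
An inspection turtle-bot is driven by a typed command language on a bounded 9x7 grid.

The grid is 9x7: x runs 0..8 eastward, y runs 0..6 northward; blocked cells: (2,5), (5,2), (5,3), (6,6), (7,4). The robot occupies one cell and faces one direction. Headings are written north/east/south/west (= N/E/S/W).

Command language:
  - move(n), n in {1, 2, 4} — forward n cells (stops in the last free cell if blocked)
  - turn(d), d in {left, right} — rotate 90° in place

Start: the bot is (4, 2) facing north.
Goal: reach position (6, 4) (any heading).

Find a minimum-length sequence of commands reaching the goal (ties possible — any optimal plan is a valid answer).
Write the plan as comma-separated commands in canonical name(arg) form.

from: (4, 2) facing north
step 1 (move(2)): (4, 4) facing north
step 2 (turn(right)): (4, 4) facing east
step 3 (move(4)): (6, 4) facing east
minimal: 3 command(s), checked below 3.

move(2), turn(right), move(4)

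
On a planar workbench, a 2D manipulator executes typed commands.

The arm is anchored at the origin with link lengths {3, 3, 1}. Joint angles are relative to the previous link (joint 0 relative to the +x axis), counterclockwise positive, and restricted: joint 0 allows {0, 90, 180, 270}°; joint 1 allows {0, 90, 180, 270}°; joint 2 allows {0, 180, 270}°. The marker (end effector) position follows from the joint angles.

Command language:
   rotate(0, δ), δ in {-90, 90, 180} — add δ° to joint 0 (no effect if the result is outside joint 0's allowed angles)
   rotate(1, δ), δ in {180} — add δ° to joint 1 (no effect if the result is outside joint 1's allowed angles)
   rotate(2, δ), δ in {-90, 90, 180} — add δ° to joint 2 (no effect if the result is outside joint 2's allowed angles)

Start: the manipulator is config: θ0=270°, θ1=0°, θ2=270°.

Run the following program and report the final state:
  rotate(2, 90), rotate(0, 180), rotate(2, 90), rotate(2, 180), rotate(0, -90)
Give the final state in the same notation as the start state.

start: config: θ0=270°, θ1=0°, θ2=270°
1. rotate(2, 90) → config: θ0=270°, θ1=0°, θ2=0°
2. rotate(0, 180) → config: θ0=90°, θ1=0°, θ2=0°
3. rotate(2, 90) → config: θ0=90°, θ1=0°, θ2=0°
4. rotate(2, 180) → config: θ0=90°, θ1=0°, θ2=180°
5. rotate(0, -90) → config: θ0=0°, θ1=0°, θ2=180°

config: θ0=0°, θ1=0°, θ2=180°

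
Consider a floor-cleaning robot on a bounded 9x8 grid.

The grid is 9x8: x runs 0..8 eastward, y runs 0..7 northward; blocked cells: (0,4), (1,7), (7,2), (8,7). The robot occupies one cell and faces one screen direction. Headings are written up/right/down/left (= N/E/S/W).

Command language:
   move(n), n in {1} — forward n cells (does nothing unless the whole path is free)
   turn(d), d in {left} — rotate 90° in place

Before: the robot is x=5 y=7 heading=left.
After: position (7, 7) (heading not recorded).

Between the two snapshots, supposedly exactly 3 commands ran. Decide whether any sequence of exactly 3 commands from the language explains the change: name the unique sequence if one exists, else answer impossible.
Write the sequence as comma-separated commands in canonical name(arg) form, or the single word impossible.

impossible

checked all 3-command options: none fits.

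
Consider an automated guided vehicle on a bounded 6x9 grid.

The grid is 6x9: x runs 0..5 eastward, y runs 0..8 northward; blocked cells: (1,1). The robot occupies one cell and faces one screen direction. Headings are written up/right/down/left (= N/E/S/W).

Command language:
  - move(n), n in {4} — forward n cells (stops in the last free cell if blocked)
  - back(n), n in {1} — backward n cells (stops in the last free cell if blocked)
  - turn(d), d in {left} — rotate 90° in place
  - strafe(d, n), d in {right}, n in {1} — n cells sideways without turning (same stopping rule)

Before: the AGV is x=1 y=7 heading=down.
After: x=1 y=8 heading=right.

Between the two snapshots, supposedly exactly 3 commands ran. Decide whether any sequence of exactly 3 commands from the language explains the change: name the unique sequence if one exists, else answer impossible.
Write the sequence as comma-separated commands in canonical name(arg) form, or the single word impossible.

key: position moved to (1,8) AND the heading swung to E — translation plus rotation needed
begin: x=1 y=7 heading=down
step 1 (back(1)): x=1 y=8 heading=down
step 2 (back(1)): x=1 y=8 heading=down
step 3 (turn(left)): x=1 y=8 heading=right
no rival 3-sequence matches.

back(1), back(1), turn(left)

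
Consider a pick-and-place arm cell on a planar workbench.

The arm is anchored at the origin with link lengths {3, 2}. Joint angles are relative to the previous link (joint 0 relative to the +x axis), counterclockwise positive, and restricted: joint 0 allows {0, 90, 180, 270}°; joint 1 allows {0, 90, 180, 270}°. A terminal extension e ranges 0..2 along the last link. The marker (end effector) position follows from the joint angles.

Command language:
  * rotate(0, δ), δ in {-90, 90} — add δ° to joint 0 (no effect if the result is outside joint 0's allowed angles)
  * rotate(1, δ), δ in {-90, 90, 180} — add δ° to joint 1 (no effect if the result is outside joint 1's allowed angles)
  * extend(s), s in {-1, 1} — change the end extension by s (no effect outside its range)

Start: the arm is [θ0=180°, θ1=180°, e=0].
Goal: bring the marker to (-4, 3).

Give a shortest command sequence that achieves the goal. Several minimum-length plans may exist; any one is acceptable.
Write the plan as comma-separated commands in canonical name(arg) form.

rotate(0, -90), extend(1), extend(1), rotate(1, -90)

t0: [θ0=180°, θ1=180°, e=0]
step 1 (rotate(0, -90)): [θ0=90°, θ1=180°, e=0]
step 2 (extend(1)): [θ0=90°, θ1=180°, e=1]
step 3 (extend(1)): [θ0=90°, θ1=180°, e=2]
step 4 (rotate(1, -90)): [θ0=90°, θ1=90°, e=2]
shorter routes all fall short; 4 is best.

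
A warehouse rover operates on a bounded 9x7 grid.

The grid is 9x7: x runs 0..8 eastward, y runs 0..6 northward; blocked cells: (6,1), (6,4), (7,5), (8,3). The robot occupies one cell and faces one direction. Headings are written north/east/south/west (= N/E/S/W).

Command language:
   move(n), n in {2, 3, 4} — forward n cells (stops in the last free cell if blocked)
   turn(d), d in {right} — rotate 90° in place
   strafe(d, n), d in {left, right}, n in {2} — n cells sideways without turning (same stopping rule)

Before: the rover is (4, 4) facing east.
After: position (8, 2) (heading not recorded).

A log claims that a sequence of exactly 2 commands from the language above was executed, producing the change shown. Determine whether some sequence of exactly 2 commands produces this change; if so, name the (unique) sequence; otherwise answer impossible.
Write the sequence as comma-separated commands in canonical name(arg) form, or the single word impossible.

strafe(right, 2), move(4)

key: order matters: swapping strafe(right, 2) and move(4) lands elsewhere
start: (4, 4) facing east
step 1 (strafe(right, 2)): (4, 2) facing east
step 2 (move(4)): (8, 2) facing east
uniquely the one of 36 2-step routes that fits.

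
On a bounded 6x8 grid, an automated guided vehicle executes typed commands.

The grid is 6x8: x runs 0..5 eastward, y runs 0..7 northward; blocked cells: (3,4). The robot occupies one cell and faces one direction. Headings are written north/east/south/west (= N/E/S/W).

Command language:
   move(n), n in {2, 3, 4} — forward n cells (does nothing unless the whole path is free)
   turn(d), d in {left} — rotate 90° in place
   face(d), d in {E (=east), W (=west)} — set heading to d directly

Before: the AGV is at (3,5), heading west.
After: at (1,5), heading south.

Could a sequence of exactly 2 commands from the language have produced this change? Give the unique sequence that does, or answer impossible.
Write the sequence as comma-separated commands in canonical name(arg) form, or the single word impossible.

key: cell and facing (now S) both changed — the 2 commands mix motion and turning
t0: at (3,5), heading west
t=1 move(2) ⇒ at (1,5), heading west
t=2 turn(left) ⇒ at (1,5), heading south
no other 2-command option fits: unique.

move(2), turn(left)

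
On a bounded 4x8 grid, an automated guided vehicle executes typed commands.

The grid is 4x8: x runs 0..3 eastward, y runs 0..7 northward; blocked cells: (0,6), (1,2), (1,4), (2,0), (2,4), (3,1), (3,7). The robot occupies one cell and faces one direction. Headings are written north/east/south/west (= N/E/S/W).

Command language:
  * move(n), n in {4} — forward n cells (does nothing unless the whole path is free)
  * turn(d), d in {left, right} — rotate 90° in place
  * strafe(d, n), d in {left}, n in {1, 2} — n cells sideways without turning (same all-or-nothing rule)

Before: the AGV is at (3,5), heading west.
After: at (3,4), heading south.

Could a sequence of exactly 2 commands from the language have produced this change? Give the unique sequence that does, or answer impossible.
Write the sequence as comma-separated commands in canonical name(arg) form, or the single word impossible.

strafe(left, 1), turn(left)

key: position moved to (3,4) AND the heading swung to S — translation plus rotation needed
begin: at (3,5), heading west
1. strafe(left, 1) → at (3,4), heading west
2. turn(left) → at (3,4), heading south
no rival 2-sequence matches.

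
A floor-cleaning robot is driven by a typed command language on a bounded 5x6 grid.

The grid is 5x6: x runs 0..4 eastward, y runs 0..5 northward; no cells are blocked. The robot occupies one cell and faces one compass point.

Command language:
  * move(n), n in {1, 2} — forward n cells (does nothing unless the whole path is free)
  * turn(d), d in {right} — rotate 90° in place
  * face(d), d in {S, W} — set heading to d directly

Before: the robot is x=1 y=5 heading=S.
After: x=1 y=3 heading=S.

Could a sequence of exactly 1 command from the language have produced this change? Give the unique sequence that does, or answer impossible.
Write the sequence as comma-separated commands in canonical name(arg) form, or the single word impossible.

move(2)

key: heading stays S — the single command does not turn
from: x=1 y=5 heading=S
[1] after move(2): x=1 y=3 heading=S
no rival 1-sequence matches.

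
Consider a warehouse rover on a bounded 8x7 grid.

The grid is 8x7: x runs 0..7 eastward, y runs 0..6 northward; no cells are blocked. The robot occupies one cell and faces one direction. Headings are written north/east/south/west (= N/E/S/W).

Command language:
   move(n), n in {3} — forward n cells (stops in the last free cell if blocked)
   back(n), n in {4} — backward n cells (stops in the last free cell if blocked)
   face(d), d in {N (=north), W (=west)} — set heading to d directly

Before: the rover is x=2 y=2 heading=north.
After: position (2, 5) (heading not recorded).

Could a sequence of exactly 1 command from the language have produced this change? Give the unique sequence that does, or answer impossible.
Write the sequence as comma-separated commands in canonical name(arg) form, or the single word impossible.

initial: x=2 y=2 heading=north
1. move(3) → x=2 y=5 heading=north
uniquely the one of 4 1-step routes that fits.

move(3)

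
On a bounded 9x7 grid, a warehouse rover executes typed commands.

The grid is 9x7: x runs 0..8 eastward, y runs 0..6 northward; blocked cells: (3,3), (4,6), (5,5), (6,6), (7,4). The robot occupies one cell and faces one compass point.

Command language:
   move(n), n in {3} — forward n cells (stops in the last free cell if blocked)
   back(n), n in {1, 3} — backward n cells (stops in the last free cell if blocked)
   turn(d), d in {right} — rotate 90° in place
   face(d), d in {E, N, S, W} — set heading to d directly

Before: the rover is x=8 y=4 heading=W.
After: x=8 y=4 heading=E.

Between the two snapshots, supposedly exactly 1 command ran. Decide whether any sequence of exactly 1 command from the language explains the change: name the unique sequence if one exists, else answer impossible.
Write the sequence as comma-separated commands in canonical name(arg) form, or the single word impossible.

key: parked at (8,4) the whole time — nothing moves the robot
t0: x=8 y=4 heading=W
[1] after face(E): x=8 y=4 heading=E
uniquely the one of 8 1-step routes that fits.

face(E)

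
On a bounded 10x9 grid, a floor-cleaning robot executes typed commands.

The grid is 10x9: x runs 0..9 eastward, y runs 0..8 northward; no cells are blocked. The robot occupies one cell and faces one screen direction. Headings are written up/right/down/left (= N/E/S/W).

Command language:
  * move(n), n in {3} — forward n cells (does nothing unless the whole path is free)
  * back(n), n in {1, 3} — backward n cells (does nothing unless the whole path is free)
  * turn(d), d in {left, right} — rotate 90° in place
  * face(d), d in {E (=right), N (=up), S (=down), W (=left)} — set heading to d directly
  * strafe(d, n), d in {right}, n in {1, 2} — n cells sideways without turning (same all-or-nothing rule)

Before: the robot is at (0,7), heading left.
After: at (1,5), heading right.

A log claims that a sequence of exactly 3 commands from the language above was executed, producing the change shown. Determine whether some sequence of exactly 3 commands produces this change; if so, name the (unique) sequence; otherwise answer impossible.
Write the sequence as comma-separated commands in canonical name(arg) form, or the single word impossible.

back(1), face(E), strafe(right, 2)

key: position moved to (1,5) AND the heading swung to E — translation plus rotation needed
from: at (0,7), heading left
[1] after back(1): at (1,7), heading left
[2] after face(E): at (1,7), heading right
[3] after strafe(right, 2): at (1,5), heading right
no rival 3-sequence matches.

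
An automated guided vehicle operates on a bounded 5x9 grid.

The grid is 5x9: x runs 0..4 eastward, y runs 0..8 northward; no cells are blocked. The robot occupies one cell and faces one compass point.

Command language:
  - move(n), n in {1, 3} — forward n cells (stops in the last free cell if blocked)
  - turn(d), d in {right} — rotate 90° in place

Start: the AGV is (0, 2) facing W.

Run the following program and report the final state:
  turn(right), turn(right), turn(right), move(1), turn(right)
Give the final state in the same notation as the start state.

from: (0, 2) facing W
t=1 turn(right) ⇒ (0, 2) facing N
t=2 turn(right) ⇒ (0, 2) facing E
t=3 turn(right) ⇒ (0, 2) facing S
t=4 move(1) ⇒ (0, 1) facing S
t=5 turn(right) ⇒ (0, 1) facing W

(0, 1) facing W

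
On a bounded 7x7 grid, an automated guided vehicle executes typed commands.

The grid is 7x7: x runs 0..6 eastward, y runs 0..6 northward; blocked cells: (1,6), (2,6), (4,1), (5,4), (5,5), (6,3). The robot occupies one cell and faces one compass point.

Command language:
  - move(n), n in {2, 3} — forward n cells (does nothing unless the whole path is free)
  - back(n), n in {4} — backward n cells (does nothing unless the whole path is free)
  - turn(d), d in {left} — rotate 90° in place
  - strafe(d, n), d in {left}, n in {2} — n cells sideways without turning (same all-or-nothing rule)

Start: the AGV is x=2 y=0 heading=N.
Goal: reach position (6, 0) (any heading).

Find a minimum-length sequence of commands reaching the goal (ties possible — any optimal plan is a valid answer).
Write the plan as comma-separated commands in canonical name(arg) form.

initial: x=2 y=0 heading=N
step 1 (turn(left)): x=2 y=0 heading=W
step 2 (back(4)): x=6 y=0 heading=W
nothing shorter than 2 reaches the goal.

turn(left), back(4)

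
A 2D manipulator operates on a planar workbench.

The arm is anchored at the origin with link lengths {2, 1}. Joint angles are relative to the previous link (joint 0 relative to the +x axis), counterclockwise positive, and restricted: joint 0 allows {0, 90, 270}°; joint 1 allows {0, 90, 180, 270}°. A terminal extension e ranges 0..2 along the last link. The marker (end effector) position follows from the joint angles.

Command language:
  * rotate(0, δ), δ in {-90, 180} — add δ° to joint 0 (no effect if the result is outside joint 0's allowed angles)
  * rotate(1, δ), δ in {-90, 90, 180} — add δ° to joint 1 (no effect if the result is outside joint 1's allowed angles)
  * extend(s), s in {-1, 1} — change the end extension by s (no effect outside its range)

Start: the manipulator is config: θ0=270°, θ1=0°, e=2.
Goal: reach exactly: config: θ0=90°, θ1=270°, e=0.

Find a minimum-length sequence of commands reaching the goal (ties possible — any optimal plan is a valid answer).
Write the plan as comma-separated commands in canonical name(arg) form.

rotate(0, 180), rotate(1, -90), extend(-1), extend(-1)

t0: config: θ0=270°, θ1=0°, e=2
t=1 rotate(0, 180) ⇒ config: θ0=90°, θ1=0°, e=2
t=2 rotate(1, -90) ⇒ config: θ0=90°, θ1=270°, e=2
t=3 extend(-1) ⇒ config: θ0=90°, θ1=270°, e=1
t=4 extend(-1) ⇒ config: θ0=90°, θ1=270°, e=0
shorter routes all fall short; 4 is best.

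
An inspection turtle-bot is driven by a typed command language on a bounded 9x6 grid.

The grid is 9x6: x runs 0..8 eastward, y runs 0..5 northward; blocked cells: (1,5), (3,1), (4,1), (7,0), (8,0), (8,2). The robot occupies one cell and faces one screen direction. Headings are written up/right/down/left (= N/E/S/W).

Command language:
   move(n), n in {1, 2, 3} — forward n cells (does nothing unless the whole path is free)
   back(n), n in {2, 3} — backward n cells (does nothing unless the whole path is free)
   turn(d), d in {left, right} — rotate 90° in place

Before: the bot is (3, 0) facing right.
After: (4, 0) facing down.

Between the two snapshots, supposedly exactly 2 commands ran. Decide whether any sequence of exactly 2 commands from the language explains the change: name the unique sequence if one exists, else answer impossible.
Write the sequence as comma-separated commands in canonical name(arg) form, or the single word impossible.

move(1), turn(right)

key: order matters: swapping move(1) and turn(right) lands elsewhere
initial: (3, 0) facing right
t=1 move(1) ⇒ (4, 0) facing right
t=2 turn(right) ⇒ (4, 0) facing down
uniquely the one of 49 2-step routes that fits.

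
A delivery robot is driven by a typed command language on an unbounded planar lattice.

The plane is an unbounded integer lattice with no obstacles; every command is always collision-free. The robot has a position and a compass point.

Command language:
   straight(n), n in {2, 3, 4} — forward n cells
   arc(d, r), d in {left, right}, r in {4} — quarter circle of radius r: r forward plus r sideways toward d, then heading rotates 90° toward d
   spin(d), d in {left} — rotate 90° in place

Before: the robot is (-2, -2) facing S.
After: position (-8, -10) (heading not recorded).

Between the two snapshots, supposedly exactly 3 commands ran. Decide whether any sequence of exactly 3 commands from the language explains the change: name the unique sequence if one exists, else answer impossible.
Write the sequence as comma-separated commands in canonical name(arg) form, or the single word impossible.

straight(4), arc(right, 4), straight(2)

key: running straight(2) before straight(4) would end elsewhere — order is forced
from: (-2, -2) facing S
[1] after straight(4): (-2, -6) facing S
[2] after arc(right, 4): (-6, -10) facing W
[3] after straight(2): (-8, -10) facing W
uniquely the one of 216 3-step routes that fits.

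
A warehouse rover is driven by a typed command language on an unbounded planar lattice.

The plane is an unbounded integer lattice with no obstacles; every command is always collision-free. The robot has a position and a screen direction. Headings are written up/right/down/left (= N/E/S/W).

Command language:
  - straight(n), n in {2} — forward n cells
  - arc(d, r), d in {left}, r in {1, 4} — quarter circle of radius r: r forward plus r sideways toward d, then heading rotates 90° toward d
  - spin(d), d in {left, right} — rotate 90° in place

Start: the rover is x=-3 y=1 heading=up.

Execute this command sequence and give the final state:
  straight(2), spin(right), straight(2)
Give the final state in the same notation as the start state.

from: x=-3 y=1 heading=up
1. straight(2) → x=-3 y=3 heading=up
2. spin(right) → x=-3 y=3 heading=right
3. straight(2) → x=-1 y=3 heading=right

x=-1 y=3 heading=right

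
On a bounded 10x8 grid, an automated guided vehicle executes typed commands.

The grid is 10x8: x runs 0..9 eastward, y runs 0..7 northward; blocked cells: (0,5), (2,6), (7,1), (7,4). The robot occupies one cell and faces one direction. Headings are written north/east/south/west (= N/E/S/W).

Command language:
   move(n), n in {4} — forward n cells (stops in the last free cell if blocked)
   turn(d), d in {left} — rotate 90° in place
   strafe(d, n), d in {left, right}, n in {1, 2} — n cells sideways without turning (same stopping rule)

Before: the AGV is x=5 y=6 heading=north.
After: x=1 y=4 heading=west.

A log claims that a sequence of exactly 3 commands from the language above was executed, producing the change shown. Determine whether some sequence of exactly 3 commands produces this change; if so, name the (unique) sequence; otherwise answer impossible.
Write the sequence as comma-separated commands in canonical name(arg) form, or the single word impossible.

turn(left), strafe(left, 2), move(4)

key: position moved to (1,4) AND the heading swung to W — translation plus rotation needed
t0: x=5 y=6 heading=north
1. turn(left) → x=5 y=6 heading=west
2. strafe(left, 2) → x=5 y=4 heading=west
3. move(4) → x=1 y=4 heading=west
all 216 alternatives checked — unique.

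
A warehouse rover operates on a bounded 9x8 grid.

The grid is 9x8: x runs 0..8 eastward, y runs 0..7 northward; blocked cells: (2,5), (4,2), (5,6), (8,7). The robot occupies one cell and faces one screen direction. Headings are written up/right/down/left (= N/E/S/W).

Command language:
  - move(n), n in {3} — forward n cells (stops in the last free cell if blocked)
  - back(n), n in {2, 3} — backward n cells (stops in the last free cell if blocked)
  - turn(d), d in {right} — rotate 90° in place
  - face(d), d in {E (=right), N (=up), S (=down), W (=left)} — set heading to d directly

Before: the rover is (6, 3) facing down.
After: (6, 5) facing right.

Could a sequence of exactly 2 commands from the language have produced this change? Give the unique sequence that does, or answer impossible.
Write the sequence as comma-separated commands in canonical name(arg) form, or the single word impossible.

back(2), face(E)

key: running face(E) before back(2) would end elsewhere — order is forced
initial: (6, 3) facing down
1. back(2) → (6, 5) facing down
2. face(E) → (6, 5) facing right
all 64 alternatives checked — unique.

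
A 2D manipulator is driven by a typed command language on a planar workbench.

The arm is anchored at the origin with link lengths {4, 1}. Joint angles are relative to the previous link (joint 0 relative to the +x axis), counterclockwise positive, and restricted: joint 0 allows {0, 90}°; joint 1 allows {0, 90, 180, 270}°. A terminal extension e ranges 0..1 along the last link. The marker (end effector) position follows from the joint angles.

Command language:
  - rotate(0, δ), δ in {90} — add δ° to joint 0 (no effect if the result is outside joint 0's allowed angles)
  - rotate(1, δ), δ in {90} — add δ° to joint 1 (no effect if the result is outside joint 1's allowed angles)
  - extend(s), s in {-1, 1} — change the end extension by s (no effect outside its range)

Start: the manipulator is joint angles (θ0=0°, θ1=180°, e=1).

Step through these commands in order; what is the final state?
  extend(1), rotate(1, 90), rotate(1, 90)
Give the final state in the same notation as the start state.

initial: joint angles (θ0=0°, θ1=180°, e=1)
1. extend(1) → joint angles (θ0=0°, θ1=180°, e=1)
2. rotate(1, 90) → joint angles (θ0=0°, θ1=270°, e=1)
3. rotate(1, 90) → joint angles (θ0=0°, θ1=0°, e=1)

joint angles (θ0=0°, θ1=0°, e=1)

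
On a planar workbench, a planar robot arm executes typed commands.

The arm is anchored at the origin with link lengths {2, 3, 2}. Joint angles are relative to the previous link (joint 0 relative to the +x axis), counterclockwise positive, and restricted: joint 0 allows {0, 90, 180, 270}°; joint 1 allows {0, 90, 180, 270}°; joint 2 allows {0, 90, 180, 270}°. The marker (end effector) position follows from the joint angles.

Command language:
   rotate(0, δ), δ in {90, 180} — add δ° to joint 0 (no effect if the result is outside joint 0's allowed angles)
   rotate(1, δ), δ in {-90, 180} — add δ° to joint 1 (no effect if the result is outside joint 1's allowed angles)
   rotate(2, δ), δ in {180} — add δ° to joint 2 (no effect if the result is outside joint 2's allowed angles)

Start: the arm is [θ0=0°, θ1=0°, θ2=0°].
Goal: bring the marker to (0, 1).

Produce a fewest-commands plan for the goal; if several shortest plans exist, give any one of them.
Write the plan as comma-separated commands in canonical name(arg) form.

rotate(2, 180), rotate(1, 180), rotate(0, 90)

t0: [θ0=0°, θ1=0°, θ2=0°]
t=1 rotate(2, 180) ⇒ [θ0=0°, θ1=0°, θ2=180°]
t=2 rotate(1, 180) ⇒ [θ0=0°, θ1=180°, θ2=180°]
t=3 rotate(0, 90) ⇒ [θ0=90°, θ1=180°, θ2=180°]
nothing shorter than 3 reaches the goal.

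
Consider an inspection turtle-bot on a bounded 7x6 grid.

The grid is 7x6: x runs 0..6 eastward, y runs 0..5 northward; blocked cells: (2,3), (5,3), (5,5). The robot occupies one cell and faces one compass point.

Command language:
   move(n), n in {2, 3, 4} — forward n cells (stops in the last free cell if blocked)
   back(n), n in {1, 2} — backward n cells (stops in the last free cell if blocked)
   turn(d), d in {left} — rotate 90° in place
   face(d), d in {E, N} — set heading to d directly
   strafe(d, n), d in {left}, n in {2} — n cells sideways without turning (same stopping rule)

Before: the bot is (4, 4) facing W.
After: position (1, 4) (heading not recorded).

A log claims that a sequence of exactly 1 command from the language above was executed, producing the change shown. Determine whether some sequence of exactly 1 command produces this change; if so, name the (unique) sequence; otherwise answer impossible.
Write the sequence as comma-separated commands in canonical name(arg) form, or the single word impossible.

initial: (4, 4) facing W
1. move(3) → (1, 4) facing W
no rival 1-sequence matches.

move(3)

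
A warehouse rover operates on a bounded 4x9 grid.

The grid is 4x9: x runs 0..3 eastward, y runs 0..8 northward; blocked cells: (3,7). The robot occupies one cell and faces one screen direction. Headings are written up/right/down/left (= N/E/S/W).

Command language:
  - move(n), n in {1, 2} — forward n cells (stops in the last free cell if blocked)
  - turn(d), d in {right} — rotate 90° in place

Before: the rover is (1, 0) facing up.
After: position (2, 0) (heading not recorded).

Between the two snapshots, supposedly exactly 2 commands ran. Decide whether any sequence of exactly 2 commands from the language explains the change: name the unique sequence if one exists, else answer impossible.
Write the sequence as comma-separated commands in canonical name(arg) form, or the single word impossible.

key: running move(1) before turn(right) would end elsewhere — order is forced
from: (1, 0) facing up
[1] after turn(right): (1, 0) facing right
[2] after move(1): (2, 0) facing right
all 9 alternatives checked — unique.

turn(right), move(1)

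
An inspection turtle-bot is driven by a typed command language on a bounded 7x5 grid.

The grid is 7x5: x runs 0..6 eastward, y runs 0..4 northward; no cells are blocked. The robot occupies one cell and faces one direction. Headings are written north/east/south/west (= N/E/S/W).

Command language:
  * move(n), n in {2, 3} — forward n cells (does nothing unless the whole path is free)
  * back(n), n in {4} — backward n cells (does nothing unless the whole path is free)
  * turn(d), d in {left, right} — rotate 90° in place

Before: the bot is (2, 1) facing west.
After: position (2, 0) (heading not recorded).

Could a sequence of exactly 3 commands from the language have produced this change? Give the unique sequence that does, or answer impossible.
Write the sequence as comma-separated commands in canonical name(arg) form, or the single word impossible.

key: order matters: swapping turn(right) and back(4) lands elsewhere
initial: (2, 1) facing west
step 1 (turn(right)): (2, 1) facing north
step 2 (move(3)): (2, 4) facing north
step 3 (back(4)): (2, 0) facing north
uniquely the one of 125 3-step routes that fits.

turn(right), move(3), back(4)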